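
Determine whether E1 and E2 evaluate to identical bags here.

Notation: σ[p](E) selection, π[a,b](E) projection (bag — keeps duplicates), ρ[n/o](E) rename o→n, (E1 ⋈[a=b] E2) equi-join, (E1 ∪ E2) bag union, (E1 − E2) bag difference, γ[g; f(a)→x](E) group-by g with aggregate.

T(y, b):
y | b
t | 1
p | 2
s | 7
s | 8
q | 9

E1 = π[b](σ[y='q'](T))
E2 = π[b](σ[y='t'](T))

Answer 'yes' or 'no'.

E1 per-node cardinality:
  T → 5
  σ[y='q'](T) → 1
  π[b](σ[y='q'](T)) → 1
E2 per-node cardinality:
  T → 5
  σ[y='t'](T) → 1
  π[b](σ[y='t'](T)) → 1

E1 result:
b
9
E2 result:
b
1
Witness: (1,) appears 0× in E1 but 1× in E2.

no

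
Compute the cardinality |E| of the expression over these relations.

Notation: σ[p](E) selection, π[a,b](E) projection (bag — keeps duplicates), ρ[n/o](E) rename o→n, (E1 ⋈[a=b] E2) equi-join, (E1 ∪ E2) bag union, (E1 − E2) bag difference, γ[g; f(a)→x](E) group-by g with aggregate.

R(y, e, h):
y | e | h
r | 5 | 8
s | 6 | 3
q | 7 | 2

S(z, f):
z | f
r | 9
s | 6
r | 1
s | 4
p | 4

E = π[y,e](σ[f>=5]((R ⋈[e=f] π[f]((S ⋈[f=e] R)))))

Subexpression sizes:
  R → 3
  S → 5
  R → 3
  (S ⋈[f=e] R) → 1
  π[f]((S ⋈[f=e] R)) → 1
  (R ⋈[e=f] π[f]((S ⋈[f=e] R))) → 1
  σ[f>=5]((R ⋈[e=f] π[f]((S ⋈[f=e] R)))) → 1
  π[y,e](σ[f>=5]((R ⋈[e=f] π[f]((S ⋈[f=e] R))))) → 1

|E| = 1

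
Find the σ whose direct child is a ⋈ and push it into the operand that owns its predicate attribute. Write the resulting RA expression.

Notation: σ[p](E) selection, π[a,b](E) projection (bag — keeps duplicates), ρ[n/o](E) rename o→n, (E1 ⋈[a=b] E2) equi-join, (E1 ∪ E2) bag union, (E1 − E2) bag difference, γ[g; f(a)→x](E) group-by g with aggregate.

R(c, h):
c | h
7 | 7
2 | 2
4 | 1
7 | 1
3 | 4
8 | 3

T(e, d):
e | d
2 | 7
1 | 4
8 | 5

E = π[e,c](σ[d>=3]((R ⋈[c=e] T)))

σ filters on d, owned by the right side.
E' = π[e,c]((R ⋈[c=e] σ[d>=3](T)))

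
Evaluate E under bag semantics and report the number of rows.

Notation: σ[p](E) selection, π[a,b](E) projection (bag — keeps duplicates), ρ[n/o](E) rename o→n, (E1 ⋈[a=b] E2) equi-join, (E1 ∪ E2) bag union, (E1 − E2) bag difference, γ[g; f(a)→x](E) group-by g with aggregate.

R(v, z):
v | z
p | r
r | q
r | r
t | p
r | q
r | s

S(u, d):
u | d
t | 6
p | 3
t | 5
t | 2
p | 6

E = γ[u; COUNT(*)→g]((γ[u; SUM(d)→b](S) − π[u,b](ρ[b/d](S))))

Subexpression sizes:
  S → 5
  γ[u; SUM(d)→b](S) → 2
  S → 5
  ρ[b/d](S) → 5
  π[u,b](ρ[b/d](S)) → 5
  (γ[u; SUM(d)→b](S) − π[u,b](ρ[b/d](S))) → 2
  γ[u; COUNT(*)→g]((γ[u; SUM(d)→b](S) − π[u,b](ρ[b/d](S)))) → 2

|E| = 2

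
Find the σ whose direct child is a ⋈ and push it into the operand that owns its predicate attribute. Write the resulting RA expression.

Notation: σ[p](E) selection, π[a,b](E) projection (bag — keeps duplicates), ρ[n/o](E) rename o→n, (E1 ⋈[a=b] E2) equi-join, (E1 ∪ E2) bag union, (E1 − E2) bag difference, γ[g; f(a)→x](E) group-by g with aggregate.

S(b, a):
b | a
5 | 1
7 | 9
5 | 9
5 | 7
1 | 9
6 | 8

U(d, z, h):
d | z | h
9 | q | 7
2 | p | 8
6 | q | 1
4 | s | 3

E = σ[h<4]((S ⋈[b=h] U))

σ filters on h, owned by the right side.
E' = (S ⋈[b=h] σ[h<4](U))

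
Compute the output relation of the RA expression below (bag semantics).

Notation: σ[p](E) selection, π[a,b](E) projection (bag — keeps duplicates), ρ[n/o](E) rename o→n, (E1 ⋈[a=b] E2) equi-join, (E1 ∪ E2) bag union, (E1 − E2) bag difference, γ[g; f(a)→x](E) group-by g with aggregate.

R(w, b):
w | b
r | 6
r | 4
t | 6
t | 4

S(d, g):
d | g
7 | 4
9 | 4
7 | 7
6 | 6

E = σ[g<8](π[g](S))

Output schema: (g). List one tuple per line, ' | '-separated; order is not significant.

Subexpression sizes:
  S → 4
  π[g](S) → 4
  σ[g<8](π[g](S)) → 4

== RESULT ==
g
4
4
6
7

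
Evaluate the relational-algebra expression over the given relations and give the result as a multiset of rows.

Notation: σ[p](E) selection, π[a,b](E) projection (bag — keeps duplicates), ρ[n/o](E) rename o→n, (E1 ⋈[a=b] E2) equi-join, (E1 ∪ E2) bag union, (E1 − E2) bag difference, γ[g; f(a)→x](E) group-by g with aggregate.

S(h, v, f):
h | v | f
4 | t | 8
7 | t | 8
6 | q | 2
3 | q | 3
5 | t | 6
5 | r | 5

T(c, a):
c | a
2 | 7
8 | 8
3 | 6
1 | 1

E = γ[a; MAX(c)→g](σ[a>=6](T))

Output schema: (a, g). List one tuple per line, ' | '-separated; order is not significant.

Subexpression sizes:
  T → 4
  σ[a>=6](T) → 3
  γ[a; MAX(c)→g](σ[a>=6](T)) → 3

== RESULT ==
a | g
6 | 3
7 | 2
8 | 8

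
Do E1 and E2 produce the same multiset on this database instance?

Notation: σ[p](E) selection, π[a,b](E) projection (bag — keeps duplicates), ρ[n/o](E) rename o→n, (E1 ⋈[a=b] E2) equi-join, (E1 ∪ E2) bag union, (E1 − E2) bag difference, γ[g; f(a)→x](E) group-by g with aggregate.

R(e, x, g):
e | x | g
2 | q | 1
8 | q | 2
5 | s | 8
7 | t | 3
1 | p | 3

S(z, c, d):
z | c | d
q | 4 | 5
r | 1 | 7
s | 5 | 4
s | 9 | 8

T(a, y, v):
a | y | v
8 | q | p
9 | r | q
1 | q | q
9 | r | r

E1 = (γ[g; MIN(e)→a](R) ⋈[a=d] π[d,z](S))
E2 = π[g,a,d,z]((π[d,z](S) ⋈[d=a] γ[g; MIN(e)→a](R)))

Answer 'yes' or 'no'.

E1 stepwise |·|:
  R → 5
  γ[g; MIN(e)→a](R) → 4
  S → 4
  π[d,z](S) → 4
  (γ[g; MIN(e)→a](R) ⋈[a=d] π[d,z](S)) → 2
E2 stepwise |·|:
  S → 4
  π[d,z](S) → 4
  R → 5
  γ[g; MIN(e)→a](R) → 4
  (π[d,z](S) ⋈[d=a] γ[g; MIN(e)→a](R)) → 2
  π[g,a,d,z]((π[d,z](S) ⋈[d=a] γ[g; MIN(e)→a](R))) → 2

E1 and E2 produce the same multiset:
g | a | d | z
2 | 8 | 8 | s
8 | 5 | 5 | q

yes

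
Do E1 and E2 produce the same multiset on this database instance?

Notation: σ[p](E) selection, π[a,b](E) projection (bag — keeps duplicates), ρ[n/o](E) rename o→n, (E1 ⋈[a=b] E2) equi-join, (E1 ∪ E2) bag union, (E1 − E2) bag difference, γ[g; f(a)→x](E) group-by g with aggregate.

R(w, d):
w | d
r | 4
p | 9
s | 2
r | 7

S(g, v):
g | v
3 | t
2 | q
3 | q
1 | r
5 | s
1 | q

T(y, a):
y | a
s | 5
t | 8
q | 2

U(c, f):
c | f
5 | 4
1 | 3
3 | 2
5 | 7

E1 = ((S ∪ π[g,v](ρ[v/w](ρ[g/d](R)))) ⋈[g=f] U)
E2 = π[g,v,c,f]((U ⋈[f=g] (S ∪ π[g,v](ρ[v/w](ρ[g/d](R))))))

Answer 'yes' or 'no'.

E1 per-node cardinality:
  S → 6
  R → 4
  ρ[g/d](R) → 4
  ρ[v/w](ρ[g/d](R)) → 4
  π[g,v](ρ[v/w](ρ[g/d](R))) → 4
  (S ∪ π[g,v](ρ[v/w](ρ[g/d](R)))) → 10
  U → 4
  ((S ∪ π[g,v](ρ[v/w](ρ[g/d](R)))) ⋈[g=f] U) → 6
E2 per-node cardinality:
  U → 4
  S → 6
  R → 4
  ρ[g/d](R) → 4
  ρ[v/w](ρ[g/d](R)) → 4
  π[g,v](ρ[v/w](ρ[g/d](R))) → 4
  (S ∪ π[g,v](ρ[v/w](ρ[g/d](R)))) → 10
  (U ⋈[f=g] (S ∪ π[g,v](ρ[v/w](ρ[g/d](R))))) → 6
  π[g,v,c,f]((U ⋈[f=g] (S ∪ π[g,v](ρ[v/w](ρ[g/d](R)))))) → 6

E1 and E2 produce the same multiset:
g | v | c | f
2 | q | 3 | 2
2 | s | 3 | 2
3 | q | 1 | 3
3 | t | 1 | 3
4 | r | 5 | 4
7 | r | 5 | 7

yes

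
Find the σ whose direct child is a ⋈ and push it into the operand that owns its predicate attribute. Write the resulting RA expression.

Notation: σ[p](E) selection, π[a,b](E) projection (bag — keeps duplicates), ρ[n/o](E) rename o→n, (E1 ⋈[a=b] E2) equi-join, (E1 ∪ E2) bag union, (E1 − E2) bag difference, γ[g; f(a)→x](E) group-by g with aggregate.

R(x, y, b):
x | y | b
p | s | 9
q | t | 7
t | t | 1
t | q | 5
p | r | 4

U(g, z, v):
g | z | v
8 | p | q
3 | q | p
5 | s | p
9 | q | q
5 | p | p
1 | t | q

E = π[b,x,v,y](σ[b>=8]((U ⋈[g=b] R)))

σ filters on b, owned by the right side.
E' = π[b,x,v,y]((U ⋈[g=b] σ[b>=8](R)))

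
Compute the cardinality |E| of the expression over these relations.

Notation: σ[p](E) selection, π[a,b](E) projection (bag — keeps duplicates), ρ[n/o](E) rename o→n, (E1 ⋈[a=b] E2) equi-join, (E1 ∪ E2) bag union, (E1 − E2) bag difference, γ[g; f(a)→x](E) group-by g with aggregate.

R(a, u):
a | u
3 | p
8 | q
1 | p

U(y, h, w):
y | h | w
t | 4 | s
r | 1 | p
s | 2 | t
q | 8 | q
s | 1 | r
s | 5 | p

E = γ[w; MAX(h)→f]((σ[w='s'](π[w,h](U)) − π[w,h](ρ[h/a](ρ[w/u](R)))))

Per-node cardinality:
  U → 6
  π[w,h](U) → 6
  σ[w='s'](π[w,h](U)) → 1
  R → 3
  ρ[w/u](R) → 3
  ρ[h/a](ρ[w/u](R)) → 3
  π[w,h](ρ[h/a](ρ[w/u](R))) → 3
  (σ[w='s'](π[w,h](U)) − π[w,h](ρ[h/a](ρ[w/u](R)))) → 1
  γ[w; MAX(h)→f]((σ[w='s'](π[w,h](U)) − π[w,h](ρ[h/a](ρ[w/u](R))))) → 1

|E| = 1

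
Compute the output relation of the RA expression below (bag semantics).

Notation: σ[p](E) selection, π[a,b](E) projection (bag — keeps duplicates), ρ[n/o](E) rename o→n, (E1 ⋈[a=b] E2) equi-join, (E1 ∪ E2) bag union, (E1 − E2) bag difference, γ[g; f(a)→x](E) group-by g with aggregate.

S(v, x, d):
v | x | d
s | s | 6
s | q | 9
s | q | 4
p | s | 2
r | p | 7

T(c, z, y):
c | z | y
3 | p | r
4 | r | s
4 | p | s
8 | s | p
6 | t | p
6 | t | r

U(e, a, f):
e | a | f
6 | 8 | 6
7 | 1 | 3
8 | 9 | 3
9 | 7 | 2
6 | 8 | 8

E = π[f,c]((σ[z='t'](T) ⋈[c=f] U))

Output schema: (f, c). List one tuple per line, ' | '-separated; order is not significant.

Stepwise |·|:
  T → 6
  σ[z='t'](T) → 2
  U → 5
  (σ[z='t'](T) ⋈[c=f] U) → 2
  π[f,c]((σ[z='t'](T) ⋈[c=f] U)) → 2

== RESULT ==
f | c
6 | 6
6 | 6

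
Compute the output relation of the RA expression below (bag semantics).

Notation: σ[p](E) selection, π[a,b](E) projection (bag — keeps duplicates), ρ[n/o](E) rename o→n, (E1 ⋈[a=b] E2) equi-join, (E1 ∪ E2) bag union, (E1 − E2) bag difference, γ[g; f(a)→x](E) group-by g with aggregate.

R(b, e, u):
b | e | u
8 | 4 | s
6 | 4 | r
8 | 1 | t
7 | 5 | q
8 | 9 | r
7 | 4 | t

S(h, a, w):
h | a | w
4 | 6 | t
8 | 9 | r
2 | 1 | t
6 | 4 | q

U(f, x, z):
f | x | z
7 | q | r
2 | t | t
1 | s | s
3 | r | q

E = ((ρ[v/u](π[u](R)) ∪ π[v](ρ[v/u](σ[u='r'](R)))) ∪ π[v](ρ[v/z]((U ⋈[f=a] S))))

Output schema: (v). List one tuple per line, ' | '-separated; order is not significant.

Stepwise |·|:
  R → 6
  π[u](R) → 6
  ρ[v/u](π[u](R)) → 6
  R → 6
  σ[u='r'](R) → 2
  ρ[v/u](σ[u='r'](R)) → 2
  π[v](ρ[v/u](σ[u='r'](R))) → 2
  (ρ[v/u](π[u](R)) ∪ π[v](ρ[v/u](σ[u='r'](R)))) → 8
  U → 4
  S → 4
  (U ⋈[f=a] S) → 1
  ρ[v/z]((U ⋈[f=a] S)) → 1
  π[v](ρ[v/z]((U ⋈[f=a] S))) → 1
  ((ρ[v/u](π[u](R)) ∪ π[v](ρ[v/u](σ[u='r'](R)))) ∪ π[v](ρ[v/z]((U ⋈[f=a] S)))) → 9

== RESULT ==
v
q
r
r
r
r
s
s
t
t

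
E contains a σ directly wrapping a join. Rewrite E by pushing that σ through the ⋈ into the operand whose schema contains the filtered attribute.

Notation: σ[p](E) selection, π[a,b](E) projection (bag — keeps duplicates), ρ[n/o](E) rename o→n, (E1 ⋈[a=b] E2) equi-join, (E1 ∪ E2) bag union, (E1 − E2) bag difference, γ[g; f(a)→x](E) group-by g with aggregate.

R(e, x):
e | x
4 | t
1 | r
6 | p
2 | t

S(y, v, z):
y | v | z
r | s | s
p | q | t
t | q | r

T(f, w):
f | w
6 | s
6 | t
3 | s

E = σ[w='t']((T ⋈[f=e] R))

σ filters on w, owned by the left side.
E' = (σ[w='t'](T) ⋈[f=e] R)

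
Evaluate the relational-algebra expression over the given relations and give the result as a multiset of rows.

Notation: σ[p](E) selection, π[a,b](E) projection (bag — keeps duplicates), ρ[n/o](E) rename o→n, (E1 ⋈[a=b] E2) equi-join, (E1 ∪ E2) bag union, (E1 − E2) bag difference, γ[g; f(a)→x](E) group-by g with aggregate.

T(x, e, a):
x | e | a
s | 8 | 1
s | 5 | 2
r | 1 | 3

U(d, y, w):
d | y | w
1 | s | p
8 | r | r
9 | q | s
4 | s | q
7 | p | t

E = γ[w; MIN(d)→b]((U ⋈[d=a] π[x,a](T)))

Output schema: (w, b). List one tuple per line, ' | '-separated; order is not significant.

Per-node cardinality:
  U → 5
  T → 3
  π[x,a](T) → 3
  (U ⋈[d=a] π[x,a](T)) → 1
  γ[w; MIN(d)→b]((U ⋈[d=a] π[x,a](T))) → 1

== RESULT ==
w | b
p | 1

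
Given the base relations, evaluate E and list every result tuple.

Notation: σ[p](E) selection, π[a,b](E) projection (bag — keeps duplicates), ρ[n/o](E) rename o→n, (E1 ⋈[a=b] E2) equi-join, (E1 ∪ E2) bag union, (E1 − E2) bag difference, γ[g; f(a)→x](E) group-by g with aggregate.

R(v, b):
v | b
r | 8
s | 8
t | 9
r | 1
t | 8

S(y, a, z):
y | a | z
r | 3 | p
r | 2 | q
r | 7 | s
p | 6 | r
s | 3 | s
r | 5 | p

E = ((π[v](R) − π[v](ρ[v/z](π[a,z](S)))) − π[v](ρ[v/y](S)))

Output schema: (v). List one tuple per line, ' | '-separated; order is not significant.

Subexpression sizes:
  R → 5
  π[v](R) → 5
  S → 6
  π[a,z](S) → 6
  ρ[v/z](π[a,z](S)) → 6
  π[v](ρ[v/z](π[a,z](S))) → 6
  (π[v](R) − π[v](ρ[v/z](π[a,z](S)))) → 3
  S → 6
  ρ[v/y](S) → 6
  π[v](ρ[v/y](S)) → 6
  ((π[v](R) − π[v](ρ[v/z](π[a,z](S)))) − π[v](ρ[v/y](S))) → 2

== RESULT ==
v
t
t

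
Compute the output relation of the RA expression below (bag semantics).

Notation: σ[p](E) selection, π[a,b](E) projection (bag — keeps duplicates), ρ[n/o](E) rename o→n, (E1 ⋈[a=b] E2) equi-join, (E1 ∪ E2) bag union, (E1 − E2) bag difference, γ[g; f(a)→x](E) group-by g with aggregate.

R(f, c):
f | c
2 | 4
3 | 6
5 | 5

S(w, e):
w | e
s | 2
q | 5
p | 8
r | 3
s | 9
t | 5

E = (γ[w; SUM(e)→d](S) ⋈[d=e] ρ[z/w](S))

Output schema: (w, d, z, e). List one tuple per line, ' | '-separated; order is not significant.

Per-node cardinality:
  S → 6
  γ[w; SUM(e)→d](S) → 5
  S → 6
  ρ[z/w](S) → 6
  (γ[w; SUM(e)→d](S) ⋈[d=e] ρ[z/w](S)) → 6

== RESULT ==
w | d | z | e
p | 8 | p | 8
q | 5 | q | 5
q | 5 | t | 5
r | 3 | r | 3
t | 5 | q | 5
t | 5 | t | 5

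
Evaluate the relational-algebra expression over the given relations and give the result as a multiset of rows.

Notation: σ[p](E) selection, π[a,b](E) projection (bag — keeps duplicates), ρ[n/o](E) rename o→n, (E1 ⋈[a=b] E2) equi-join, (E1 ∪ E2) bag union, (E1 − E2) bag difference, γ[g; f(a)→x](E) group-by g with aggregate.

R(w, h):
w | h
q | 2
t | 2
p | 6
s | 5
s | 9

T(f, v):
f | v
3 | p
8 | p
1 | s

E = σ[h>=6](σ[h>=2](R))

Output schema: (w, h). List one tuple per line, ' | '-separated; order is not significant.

Stepwise |·|:
  R → 5
  σ[h>=2](R) → 5
  σ[h>=6](σ[h>=2](R)) → 2

== RESULT ==
w | h
p | 6
s | 9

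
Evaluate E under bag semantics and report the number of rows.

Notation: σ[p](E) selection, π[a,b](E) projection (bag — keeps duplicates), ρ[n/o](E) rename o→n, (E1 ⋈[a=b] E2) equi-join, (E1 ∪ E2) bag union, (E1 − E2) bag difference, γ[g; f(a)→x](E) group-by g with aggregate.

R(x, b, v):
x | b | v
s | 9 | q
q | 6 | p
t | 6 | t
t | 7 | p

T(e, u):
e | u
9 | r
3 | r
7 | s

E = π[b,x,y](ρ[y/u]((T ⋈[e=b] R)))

Stepwise |·|:
  T → 3
  R → 4
  (T ⋈[e=b] R) → 2
  ρ[y/u]((T ⋈[e=b] R)) → 2
  π[b,x,y](ρ[y/u]((T ⋈[e=b] R))) → 2

|E| = 2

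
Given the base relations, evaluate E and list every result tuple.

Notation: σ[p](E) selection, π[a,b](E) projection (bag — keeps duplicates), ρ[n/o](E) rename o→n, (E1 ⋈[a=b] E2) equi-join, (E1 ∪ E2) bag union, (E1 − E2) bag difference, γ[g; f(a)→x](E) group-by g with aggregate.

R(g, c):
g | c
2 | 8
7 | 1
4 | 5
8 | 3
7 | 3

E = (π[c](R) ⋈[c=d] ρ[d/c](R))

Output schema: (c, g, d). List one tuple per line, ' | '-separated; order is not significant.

Stepwise |·|:
  R → 5
  π[c](R) → 5
  R → 5
  ρ[d/c](R) → 5
  (π[c](R) ⋈[c=d] ρ[d/c](R)) → 7

== RESULT ==
c | g | d
1 | 7 | 1
3 | 7 | 3
3 | 7 | 3
3 | 8 | 3
3 | 8 | 3
5 | 4 | 5
8 | 2 | 8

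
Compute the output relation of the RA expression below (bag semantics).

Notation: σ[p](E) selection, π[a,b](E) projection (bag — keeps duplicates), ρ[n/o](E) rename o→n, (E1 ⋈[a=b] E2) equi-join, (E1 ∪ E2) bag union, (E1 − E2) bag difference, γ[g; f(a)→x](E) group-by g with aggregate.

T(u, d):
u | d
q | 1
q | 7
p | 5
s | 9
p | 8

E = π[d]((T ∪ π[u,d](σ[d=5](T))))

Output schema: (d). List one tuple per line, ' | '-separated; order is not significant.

Per-node cardinality:
  T → 5
  T → 5
  σ[d=5](T) → 1
  π[u,d](σ[d=5](T)) → 1
  (T ∪ π[u,d](σ[d=5](T))) → 6
  π[d]((T ∪ π[u,d](σ[d=5](T)))) → 6

== RESULT ==
d
1
5
5
7
8
9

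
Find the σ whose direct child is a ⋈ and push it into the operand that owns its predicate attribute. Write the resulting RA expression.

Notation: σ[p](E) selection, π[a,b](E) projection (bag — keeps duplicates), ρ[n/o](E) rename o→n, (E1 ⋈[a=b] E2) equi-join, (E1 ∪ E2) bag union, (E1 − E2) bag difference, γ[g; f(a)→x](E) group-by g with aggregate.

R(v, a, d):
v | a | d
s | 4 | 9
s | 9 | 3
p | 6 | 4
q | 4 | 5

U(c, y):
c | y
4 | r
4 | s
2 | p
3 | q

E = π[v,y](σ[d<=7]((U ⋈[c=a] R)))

σ filters on d, owned by the right side.
E' = π[v,y]((U ⋈[c=a] σ[d<=7](R)))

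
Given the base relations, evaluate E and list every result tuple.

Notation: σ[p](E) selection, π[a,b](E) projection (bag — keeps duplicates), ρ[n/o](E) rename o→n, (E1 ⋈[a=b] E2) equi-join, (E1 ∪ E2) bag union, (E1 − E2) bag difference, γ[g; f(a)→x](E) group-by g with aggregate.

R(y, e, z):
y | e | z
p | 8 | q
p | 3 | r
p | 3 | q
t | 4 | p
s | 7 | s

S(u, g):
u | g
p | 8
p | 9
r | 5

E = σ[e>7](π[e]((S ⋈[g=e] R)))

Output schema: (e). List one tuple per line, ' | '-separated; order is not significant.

Subexpression sizes:
  S → 3
  R → 5
  (S ⋈[g=e] R) → 1
  π[e]((S ⋈[g=e] R)) → 1
  σ[e>7](π[e]((S ⋈[g=e] R))) → 1

== RESULT ==
e
8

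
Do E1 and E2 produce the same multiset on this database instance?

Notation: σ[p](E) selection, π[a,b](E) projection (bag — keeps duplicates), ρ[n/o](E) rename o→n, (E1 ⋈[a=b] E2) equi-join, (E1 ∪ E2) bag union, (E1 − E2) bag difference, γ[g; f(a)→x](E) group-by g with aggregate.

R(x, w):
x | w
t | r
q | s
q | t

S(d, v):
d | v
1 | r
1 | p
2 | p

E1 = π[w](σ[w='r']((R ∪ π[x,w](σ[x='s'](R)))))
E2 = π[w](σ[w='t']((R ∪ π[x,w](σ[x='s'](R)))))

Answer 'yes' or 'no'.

E1 stepwise |·|:
  R → 3
  R → 3
  σ[x='s'](R) → 0
  π[x,w](σ[x='s'](R)) → 0
  (R ∪ π[x,w](σ[x='s'](R))) → 3
  σ[w='r']((R ∪ π[x,w](σ[x='s'](R)))) → 1
  π[w](σ[w='r']((R ∪ π[x,w](σ[x='s'](R))))) → 1
E2 stepwise |·|:
  R → 3
  R → 3
  σ[x='s'](R) → 0
  π[x,w](σ[x='s'](R)) → 0
  (R ∪ π[x,w](σ[x='s'](R))) → 3
  σ[w='t']((R ∪ π[x,w](σ[x='s'](R)))) → 1
  π[w](σ[w='t']((R ∪ π[x,w](σ[x='s'](R))))) → 1

E1 result:
w
r
E2 result:
w
t
Witness: ('t',) appears 0× in E1 but 1× in E2.

no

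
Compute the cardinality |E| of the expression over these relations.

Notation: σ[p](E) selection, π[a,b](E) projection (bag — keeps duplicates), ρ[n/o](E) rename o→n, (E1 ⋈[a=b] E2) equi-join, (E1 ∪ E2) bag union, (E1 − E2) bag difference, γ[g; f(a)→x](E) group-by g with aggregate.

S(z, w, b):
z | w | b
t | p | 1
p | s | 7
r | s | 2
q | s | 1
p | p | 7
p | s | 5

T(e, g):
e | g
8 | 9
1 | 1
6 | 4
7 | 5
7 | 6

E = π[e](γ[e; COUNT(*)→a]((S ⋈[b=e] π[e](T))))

Row counts bottom-up:
  S → 6
  T → 5
  π[e](T) → 5
  (S ⋈[b=e] π[e](T)) → 6
  γ[e; COUNT(*)→a]((S ⋈[b=e] π[e](T))) → 2
  π[e](γ[e; COUNT(*)→a]((S ⋈[b=e] π[e](T)))) → 2

|E| = 2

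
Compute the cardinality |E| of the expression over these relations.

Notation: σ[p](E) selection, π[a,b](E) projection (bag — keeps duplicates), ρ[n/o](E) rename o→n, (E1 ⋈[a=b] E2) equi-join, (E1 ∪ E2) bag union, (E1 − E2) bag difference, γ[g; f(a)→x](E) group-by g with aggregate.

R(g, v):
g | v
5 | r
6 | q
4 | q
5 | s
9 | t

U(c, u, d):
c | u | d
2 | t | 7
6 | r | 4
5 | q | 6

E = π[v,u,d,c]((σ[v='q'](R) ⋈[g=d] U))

Per-node cardinality:
  R → 5
  σ[v='q'](R) → 2
  U → 3
  (σ[v='q'](R) ⋈[g=d] U) → 2
  π[v,u,d,c]((σ[v='q'](R) ⋈[g=d] U)) → 2

|E| = 2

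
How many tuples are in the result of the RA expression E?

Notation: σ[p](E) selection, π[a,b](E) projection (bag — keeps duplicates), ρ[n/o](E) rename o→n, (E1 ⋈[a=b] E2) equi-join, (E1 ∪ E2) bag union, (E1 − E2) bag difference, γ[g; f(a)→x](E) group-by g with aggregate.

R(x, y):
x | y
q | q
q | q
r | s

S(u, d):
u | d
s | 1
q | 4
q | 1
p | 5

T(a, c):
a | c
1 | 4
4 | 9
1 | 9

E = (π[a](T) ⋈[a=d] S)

Subexpression sizes:
  T → 3
  π[a](T) → 3
  S → 4
  (π[a](T) ⋈[a=d] S) → 5

|E| = 5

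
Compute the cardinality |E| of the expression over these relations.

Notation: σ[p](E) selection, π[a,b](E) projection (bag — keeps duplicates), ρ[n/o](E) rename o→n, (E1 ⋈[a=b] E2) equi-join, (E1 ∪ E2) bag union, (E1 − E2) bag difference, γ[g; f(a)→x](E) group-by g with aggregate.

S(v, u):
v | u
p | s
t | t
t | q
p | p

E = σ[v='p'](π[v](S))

Subexpression sizes:
  S → 4
  π[v](S) → 4
  σ[v='p'](π[v](S)) → 2

|E| = 2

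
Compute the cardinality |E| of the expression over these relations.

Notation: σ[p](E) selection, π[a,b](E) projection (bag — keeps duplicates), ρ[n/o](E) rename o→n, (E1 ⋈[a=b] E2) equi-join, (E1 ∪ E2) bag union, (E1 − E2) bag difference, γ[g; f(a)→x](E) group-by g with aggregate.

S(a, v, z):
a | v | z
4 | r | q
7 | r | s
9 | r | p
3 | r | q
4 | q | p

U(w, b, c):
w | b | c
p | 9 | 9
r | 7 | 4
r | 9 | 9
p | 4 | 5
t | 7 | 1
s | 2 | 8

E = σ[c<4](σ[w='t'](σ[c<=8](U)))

Stepwise |·|:
  U → 6
  σ[c<=8](U) → 4
  σ[w='t'](σ[c<=8](U)) → 1
  σ[c<4](σ[w='t'](σ[c<=8](U))) → 1

|E| = 1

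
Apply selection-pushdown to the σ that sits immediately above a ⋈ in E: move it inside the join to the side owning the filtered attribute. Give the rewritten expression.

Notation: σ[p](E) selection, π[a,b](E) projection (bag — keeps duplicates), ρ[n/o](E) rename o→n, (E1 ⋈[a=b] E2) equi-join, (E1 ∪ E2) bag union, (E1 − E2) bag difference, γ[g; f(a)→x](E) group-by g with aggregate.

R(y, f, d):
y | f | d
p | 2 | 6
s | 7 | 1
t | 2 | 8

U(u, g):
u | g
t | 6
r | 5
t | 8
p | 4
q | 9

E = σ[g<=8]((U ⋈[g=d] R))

σ filters on g, owned by the left side.
E' = (σ[g<=8](U) ⋈[g=d] R)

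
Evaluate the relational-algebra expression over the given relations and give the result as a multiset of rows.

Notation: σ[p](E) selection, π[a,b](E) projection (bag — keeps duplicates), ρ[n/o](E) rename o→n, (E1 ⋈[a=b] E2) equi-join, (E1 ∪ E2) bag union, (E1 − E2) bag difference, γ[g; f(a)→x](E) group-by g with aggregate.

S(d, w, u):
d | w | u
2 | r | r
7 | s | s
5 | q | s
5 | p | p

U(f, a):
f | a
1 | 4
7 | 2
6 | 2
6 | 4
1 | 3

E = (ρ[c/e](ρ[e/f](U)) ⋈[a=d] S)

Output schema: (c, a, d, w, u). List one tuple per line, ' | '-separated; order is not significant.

Per-node cardinality:
  U → 5
  ρ[e/f](U) → 5
  ρ[c/e](ρ[e/f](U)) → 5
  S → 4
  (ρ[c/e](ρ[e/f](U)) ⋈[a=d] S) → 2

== RESULT ==
c | a | d | w | u
6 | 2 | 2 | r | r
7 | 2 | 2 | r | r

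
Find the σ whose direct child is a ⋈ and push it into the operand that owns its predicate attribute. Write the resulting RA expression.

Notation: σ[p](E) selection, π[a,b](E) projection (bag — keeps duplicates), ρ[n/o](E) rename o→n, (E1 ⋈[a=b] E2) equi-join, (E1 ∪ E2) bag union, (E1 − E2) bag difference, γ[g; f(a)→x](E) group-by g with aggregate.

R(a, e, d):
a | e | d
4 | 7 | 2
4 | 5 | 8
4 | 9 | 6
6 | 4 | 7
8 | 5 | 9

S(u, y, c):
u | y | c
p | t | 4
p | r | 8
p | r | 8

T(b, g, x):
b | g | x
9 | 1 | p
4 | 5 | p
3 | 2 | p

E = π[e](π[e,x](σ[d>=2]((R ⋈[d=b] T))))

σ filters on d, owned by the left side.
E' = π[e](π[e,x]((σ[d>=2](R) ⋈[d=b] T)))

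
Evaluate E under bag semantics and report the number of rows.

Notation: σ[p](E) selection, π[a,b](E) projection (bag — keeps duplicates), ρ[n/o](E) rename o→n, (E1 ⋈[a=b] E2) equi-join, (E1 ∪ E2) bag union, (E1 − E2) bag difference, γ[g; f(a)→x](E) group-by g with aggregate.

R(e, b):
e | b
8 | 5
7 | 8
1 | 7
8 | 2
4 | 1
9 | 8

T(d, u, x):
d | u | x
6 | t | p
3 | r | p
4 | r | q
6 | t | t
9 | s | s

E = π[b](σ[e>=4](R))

Subexpression sizes:
  R → 6
  σ[e>=4](R) → 5
  π[b](σ[e>=4](R)) → 5

|E| = 5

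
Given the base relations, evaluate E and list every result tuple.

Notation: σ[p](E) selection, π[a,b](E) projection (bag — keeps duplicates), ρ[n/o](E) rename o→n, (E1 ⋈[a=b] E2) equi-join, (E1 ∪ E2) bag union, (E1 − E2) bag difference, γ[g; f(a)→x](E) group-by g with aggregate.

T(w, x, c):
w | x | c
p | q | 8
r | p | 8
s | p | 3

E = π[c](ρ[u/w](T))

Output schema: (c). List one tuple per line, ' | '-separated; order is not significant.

Subexpression sizes:
  T → 3
  ρ[u/w](T) → 3
  π[c](ρ[u/w](T)) → 3

== RESULT ==
c
3
8
8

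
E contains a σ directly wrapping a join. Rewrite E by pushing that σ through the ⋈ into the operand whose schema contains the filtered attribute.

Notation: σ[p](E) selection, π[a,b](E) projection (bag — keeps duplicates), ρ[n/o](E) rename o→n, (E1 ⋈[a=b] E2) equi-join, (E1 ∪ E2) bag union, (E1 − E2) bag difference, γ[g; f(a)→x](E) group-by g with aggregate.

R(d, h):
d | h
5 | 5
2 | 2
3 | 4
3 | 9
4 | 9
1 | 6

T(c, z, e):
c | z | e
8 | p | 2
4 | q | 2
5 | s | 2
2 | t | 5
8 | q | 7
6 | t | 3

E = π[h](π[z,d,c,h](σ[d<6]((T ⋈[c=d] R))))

σ filters on d, owned by the right side.
E' = π[h](π[z,d,c,h]((T ⋈[c=d] σ[d<6](R))))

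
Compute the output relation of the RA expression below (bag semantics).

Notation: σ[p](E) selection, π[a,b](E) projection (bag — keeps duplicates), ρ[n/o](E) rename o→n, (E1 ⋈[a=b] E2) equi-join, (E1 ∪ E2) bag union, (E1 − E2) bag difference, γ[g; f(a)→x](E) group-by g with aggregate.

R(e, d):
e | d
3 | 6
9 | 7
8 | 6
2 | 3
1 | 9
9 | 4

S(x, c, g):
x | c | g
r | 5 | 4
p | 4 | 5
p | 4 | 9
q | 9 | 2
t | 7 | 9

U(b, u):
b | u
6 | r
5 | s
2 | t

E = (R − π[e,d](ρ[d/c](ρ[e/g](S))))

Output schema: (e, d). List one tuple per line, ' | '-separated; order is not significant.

Subexpression sizes:
  R → 6
  S → 5
  ρ[e/g](S) → 5
  ρ[d/c](ρ[e/g](S)) → 5
  π[e,d](ρ[d/c](ρ[e/g](S))) → 5
  (R − π[e,d](ρ[d/c](ρ[e/g](S)))) → 4

== RESULT ==
e | d
1 | 9
2 | 3
3 | 6
8 | 6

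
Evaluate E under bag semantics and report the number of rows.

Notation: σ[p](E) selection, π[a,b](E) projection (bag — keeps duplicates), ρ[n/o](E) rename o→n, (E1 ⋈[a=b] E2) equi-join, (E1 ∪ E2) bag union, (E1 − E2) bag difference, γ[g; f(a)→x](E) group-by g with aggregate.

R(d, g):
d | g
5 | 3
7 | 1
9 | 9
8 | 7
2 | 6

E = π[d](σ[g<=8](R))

Subexpression sizes:
  R → 5
  σ[g<=8](R) → 4
  π[d](σ[g<=8](R)) → 4

|E| = 4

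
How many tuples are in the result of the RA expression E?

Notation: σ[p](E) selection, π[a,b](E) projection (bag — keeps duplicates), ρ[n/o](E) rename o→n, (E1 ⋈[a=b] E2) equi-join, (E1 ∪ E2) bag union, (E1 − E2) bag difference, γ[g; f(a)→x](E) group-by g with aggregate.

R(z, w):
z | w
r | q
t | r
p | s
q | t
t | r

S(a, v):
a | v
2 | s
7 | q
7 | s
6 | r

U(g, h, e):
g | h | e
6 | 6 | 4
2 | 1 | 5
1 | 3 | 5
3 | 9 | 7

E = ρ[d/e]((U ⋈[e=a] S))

Per-node cardinality:
  U → 4
  S → 4
  (U ⋈[e=a] S) → 2
  ρ[d/e]((U ⋈[e=a] S)) → 2

|E| = 2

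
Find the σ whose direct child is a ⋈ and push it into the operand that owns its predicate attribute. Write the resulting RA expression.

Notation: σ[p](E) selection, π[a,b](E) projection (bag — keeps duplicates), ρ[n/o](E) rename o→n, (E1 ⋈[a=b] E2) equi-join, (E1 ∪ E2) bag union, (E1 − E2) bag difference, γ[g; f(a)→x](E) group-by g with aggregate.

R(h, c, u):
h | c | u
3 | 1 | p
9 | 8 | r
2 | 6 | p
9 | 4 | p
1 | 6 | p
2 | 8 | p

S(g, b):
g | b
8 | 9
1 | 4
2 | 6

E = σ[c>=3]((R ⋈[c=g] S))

σ filters on c, owned by the left side.
E' = (σ[c>=3](R) ⋈[c=g] S)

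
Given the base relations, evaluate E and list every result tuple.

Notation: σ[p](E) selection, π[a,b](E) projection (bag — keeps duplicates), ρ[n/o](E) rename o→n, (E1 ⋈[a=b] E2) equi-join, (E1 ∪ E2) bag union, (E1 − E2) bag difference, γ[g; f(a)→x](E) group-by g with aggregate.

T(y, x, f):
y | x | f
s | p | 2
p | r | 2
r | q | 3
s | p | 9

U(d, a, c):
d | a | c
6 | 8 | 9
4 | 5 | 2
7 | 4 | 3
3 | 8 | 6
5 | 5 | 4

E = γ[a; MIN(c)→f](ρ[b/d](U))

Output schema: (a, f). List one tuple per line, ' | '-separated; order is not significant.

Subexpression sizes:
  U → 5
  ρ[b/d](U) → 5
  γ[a; MIN(c)→f](ρ[b/d](U)) → 3

== RESULT ==
a | f
4 | 3
5 | 2
8 | 6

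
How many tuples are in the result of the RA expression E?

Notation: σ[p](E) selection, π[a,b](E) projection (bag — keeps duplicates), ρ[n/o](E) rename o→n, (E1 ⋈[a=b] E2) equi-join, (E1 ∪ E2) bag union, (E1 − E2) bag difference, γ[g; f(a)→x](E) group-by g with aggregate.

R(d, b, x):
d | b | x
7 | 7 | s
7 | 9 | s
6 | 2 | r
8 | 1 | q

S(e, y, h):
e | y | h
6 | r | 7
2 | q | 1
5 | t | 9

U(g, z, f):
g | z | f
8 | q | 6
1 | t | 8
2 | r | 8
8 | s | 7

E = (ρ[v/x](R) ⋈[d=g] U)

Per-node cardinality:
  R → 4
  ρ[v/x](R) → 4
  U → 4
  (ρ[v/x](R) ⋈[d=g] U) → 2

|E| = 2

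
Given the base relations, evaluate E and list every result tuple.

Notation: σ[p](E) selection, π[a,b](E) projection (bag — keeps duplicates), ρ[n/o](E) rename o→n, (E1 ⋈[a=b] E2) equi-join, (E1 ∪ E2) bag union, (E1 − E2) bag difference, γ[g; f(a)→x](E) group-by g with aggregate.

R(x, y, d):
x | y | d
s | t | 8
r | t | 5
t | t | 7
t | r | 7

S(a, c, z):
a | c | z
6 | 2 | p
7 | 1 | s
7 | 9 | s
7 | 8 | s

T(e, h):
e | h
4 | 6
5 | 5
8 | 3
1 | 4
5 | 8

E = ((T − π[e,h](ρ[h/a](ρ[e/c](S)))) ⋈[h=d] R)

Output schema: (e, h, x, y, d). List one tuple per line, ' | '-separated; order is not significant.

Per-node cardinality:
  T → 5
  S → 4
  ρ[e/c](S) → 4
  ρ[h/a](ρ[e/c](S)) → 4
  π[e,h](ρ[h/a](ρ[e/c](S))) → 4
  (T − π[e,h](ρ[h/a](ρ[e/c](S)))) → 5
  R → 4
  ((T − π[e,h](ρ[h/a](ρ[e/c](S)))) ⋈[h=d] R) → 2

== RESULT ==
e | h | x | y | d
5 | 5 | r | t | 5
5 | 8 | s | t | 8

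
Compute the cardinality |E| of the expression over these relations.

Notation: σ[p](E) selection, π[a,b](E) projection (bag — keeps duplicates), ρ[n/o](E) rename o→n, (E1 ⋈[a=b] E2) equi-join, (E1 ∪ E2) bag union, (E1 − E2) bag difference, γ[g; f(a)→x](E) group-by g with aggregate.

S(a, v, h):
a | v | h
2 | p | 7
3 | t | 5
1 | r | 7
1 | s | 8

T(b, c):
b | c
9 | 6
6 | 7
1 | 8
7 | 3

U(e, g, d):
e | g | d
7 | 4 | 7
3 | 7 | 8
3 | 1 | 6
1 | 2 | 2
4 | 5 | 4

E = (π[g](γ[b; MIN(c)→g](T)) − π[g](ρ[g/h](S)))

Subexpression sizes:
  T → 4
  γ[b; MIN(c)→g](T) → 4
  π[g](γ[b; MIN(c)→g](T)) → 4
  S → 4
  ρ[g/h](S) → 4
  π[g](ρ[g/h](S)) → 4
  (π[g](γ[b; MIN(c)→g](T)) − π[g](ρ[g/h](S))) → 2

|E| = 2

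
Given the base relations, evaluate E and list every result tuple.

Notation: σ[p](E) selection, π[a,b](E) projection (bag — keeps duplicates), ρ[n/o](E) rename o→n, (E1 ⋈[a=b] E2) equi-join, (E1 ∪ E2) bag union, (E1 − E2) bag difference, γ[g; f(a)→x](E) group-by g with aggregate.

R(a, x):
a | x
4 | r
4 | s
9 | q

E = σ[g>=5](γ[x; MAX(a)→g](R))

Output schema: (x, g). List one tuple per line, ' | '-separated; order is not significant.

Subexpression sizes:
  R → 3
  γ[x; MAX(a)→g](R) → 3
  σ[g>=5](γ[x; MAX(a)→g](R)) → 1

== RESULT ==
x | g
q | 9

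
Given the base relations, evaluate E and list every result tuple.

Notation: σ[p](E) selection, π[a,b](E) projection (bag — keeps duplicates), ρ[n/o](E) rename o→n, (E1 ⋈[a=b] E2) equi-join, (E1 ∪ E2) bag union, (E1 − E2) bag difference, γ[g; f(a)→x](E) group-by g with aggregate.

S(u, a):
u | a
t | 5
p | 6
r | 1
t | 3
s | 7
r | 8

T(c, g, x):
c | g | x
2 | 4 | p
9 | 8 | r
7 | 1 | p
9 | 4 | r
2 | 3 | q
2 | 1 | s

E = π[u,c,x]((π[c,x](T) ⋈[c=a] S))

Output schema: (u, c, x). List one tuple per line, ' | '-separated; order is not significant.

Per-node cardinality:
  T → 6
  π[c,x](T) → 6
  S → 6
  (π[c,x](T) ⋈[c=a] S) → 1
  π[u,c,x]((π[c,x](T) ⋈[c=a] S)) → 1

== RESULT ==
u | c | x
s | 7 | p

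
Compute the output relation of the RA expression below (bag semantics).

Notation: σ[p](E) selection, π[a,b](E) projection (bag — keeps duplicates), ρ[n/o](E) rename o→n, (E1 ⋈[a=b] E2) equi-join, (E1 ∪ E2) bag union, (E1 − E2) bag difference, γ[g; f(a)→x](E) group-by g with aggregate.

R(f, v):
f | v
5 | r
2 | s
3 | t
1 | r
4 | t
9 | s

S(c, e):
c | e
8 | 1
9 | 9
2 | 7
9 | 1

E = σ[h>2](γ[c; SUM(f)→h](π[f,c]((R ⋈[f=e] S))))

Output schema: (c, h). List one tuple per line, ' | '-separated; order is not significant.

Stepwise |·|:
  R → 6
  S → 4
  (R ⋈[f=e] S) → 3
  π[f,c]((R ⋈[f=e] S)) → 3
  γ[c; SUM(f)→h](π[f,c]((R ⋈[f=e] S))) → 2
  σ[h>2](γ[c; SUM(f)→h](π[f,c]((R ⋈[f=e] S)))) → 1

== RESULT ==
c | h
9 | 10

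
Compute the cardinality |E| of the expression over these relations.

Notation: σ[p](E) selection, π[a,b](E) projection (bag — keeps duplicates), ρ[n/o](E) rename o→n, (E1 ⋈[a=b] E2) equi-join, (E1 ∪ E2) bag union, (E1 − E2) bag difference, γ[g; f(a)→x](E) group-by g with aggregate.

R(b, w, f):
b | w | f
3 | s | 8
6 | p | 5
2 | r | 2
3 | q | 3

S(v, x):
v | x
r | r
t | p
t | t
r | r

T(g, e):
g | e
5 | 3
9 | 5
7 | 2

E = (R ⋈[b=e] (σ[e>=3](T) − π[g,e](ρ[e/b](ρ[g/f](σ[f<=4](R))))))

Subexpression sizes:
  R → 4
  T → 3
  σ[e>=3](T) → 2
  R → 4
  σ[f<=4](R) → 2
  ρ[g/f](σ[f<=4](R)) → 2
  ρ[e/b](ρ[g/f](σ[f<=4](R))) → 2
  π[g,e](ρ[e/b](ρ[g/f](σ[f<=4](R)))) → 2
  (σ[e>=3](T) − π[g,e](ρ[e/b](ρ[g/f](σ[f<=4](R))))) → 2
  (R ⋈[b=e] (σ[e>=3](T) − π[g,e](ρ[e/b](ρ[g/f](σ[f<=4](R)))))) → 2

|E| = 2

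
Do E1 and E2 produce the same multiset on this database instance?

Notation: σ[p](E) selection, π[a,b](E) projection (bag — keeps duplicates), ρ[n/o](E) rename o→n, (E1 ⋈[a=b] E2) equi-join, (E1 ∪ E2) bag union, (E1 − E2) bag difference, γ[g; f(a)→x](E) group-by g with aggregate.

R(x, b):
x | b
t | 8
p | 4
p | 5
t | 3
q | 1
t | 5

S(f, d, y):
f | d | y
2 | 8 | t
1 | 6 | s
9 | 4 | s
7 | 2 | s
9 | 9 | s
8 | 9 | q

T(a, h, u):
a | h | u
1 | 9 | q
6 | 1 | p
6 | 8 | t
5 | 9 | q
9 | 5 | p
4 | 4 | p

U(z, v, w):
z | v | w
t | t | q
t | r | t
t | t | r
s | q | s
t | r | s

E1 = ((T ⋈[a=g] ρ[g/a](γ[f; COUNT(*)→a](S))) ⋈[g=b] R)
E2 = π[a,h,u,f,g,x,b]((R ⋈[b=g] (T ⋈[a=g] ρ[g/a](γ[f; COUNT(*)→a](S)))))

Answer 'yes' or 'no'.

E1 stepwise |·|:
  T → 6
  S → 6
  γ[f; COUNT(*)→a](S) → 5
  ρ[g/a](γ[f; COUNT(*)→a](S)) → 5
  (T ⋈[a=g] ρ[g/a](γ[f; COUNT(*)→a](S))) → 4
  R → 6
  ((T ⋈[a=g] ρ[g/a](γ[f; COUNT(*)→a](S))) ⋈[g=b] R) → 4
E2 stepwise |·|:
  R → 6
  T → 6
  S → 6
  γ[f; COUNT(*)→a](S) → 5
  ρ[g/a](γ[f; COUNT(*)→a](S)) → 5
  (T ⋈[a=g] ρ[g/a](γ[f; COUNT(*)→a](S))) → 4
  (R ⋈[b=g] (T ⋈[a=g] ρ[g/a](γ[f; COUNT(*)→a](S)))) → 4
  π[a,h,u,f,g,x,b]((R ⋈[b=g] (T ⋈[a=g] ρ[g/a](γ[f; COUNT(*)→a](S))))) → 4

E1 and E2 produce the same multiset:
a | h | u | f | g | x | b
1 | 9 | q | 1 | 1 | q | 1
1 | 9 | q | 2 | 1 | q | 1
1 | 9 | q | 7 | 1 | q | 1
1 | 9 | q | 8 | 1 | q | 1

yes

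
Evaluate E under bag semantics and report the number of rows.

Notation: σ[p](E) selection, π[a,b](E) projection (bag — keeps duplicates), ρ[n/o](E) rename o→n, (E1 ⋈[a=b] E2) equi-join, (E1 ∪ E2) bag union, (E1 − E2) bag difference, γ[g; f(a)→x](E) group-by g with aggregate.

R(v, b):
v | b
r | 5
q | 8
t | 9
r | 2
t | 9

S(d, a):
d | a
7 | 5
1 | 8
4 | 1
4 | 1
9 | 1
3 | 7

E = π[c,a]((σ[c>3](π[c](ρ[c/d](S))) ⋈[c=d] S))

Row counts bottom-up:
  S → 6
  ρ[c/d](S) → 6
  π[c](ρ[c/d](S)) → 6
  σ[c>3](π[c](ρ[c/d](S))) → 4
  S → 6
  (σ[c>3](π[c](ρ[c/d](S))) ⋈[c=d] S) → 6
  π[c,a]((σ[c>3](π[c](ρ[c/d](S))) ⋈[c=d] S)) → 6

|E| = 6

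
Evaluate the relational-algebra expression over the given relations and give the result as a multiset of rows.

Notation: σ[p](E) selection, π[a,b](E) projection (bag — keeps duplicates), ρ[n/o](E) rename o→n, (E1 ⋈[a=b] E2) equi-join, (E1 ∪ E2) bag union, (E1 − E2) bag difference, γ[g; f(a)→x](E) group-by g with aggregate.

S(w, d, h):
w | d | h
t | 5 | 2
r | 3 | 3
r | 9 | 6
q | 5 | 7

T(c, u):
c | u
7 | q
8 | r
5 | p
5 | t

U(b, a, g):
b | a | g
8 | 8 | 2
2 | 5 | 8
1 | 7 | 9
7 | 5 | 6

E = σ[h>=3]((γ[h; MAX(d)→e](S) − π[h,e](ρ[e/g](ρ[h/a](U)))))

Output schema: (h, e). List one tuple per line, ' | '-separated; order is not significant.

Subexpression sizes:
  S → 4
  γ[h; MAX(d)→e](S) → 4
  U → 4
  ρ[h/a](U) → 4
  ρ[e/g](ρ[h/a](U)) → 4
  π[h,e](ρ[e/g](ρ[h/a](U))) → 4
  (γ[h; MAX(d)→e](S) − π[h,e](ρ[e/g](ρ[h/a](U)))) → 4
  σ[h>=3]((γ[h; MAX(d)→e](S) − π[h,e](ρ[e/g](ρ[h/a](U))))) → 3

== RESULT ==
h | e
3 | 3
6 | 9
7 | 5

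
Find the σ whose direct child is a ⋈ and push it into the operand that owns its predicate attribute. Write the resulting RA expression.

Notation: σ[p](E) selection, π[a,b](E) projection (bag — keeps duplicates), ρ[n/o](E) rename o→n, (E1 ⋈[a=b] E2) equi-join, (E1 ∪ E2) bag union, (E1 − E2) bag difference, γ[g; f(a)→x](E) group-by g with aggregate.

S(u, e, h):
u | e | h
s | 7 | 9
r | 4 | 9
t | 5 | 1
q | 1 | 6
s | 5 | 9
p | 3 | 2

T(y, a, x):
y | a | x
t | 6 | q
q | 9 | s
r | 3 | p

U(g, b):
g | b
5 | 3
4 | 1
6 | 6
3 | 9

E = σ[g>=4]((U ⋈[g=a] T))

σ filters on g, owned by the left side.
E' = (σ[g>=4](U) ⋈[g=a] T)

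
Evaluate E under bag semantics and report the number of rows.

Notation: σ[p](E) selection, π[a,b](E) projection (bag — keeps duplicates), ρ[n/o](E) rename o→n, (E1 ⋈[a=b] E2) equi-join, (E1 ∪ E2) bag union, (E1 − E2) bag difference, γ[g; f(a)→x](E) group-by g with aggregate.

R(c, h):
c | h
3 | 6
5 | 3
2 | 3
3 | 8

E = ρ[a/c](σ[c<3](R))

Row counts bottom-up:
  R → 4
  σ[c<3](R) → 1
  ρ[a/c](σ[c<3](R)) → 1

|E| = 1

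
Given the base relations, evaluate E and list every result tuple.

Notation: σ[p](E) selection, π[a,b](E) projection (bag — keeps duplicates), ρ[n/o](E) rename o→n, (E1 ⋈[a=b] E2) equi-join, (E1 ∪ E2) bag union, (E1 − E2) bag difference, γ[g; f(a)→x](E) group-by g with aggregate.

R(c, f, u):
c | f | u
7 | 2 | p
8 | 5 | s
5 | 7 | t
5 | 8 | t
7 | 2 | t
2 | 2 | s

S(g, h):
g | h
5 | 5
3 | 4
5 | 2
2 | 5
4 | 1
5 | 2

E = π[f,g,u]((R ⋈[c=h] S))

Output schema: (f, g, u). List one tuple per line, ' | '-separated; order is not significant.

Row counts bottom-up:
  R → 6
  S → 6
  (R ⋈[c=h] S) → 6
  π[f,g,u]((R ⋈[c=h] S)) → 6

== RESULT ==
f | g | u
2 | 5 | s
2 | 5 | s
7 | 2 | t
7 | 5 | t
8 | 2 | t
8 | 5 | t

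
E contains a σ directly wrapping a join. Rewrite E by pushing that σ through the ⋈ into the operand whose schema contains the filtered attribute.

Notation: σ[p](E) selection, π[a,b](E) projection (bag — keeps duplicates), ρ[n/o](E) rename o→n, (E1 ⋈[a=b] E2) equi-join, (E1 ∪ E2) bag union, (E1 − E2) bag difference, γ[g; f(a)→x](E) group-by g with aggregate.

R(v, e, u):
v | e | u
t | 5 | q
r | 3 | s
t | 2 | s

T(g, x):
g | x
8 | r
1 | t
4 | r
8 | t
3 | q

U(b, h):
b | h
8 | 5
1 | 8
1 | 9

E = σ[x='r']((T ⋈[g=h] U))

σ filters on x, owned by the left side.
E' = (σ[x='r'](T) ⋈[g=h] U)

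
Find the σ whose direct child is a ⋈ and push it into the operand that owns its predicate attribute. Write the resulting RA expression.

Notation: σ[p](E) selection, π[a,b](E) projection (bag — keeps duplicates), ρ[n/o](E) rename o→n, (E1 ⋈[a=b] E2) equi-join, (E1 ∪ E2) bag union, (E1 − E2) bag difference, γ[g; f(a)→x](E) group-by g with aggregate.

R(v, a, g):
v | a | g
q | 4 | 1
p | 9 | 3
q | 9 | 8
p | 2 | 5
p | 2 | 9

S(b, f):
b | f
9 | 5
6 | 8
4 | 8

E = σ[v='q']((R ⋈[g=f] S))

σ filters on v, owned by the left side.
E' = (σ[v='q'](R) ⋈[g=f] S)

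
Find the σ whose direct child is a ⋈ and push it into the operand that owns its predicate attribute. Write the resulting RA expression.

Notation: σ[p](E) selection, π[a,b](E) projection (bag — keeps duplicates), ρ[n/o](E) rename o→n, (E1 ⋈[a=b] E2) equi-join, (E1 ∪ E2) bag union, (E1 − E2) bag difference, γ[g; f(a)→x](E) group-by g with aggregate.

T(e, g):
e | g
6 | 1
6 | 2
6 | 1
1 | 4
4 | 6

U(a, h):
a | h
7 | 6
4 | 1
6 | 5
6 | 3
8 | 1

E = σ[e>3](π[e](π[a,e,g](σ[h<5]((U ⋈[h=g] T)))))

σ filters on h, owned by the left side.
E' = σ[e>3](π[e](π[a,e,g]((σ[h<5](U) ⋈[h=g] T))))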